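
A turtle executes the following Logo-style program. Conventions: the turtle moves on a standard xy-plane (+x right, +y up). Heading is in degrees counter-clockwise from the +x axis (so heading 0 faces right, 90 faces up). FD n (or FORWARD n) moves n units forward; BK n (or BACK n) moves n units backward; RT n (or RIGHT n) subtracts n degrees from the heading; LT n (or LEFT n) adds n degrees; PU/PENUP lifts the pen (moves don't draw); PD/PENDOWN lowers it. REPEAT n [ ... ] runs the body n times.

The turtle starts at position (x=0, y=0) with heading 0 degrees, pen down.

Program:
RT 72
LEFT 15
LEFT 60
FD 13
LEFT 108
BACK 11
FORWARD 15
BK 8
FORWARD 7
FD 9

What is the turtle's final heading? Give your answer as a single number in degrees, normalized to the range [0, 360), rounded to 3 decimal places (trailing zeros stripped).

Executing turtle program step by step:
Start: pos=(0,0), heading=0, pen down
RT 72: heading 0 -> 288
LT 15: heading 288 -> 303
LT 60: heading 303 -> 3
FD 13: (0,0) -> (12.982,0.68) [heading=3, draw]
LT 108: heading 3 -> 111
BK 11: (12.982,0.68) -> (16.924,-9.589) [heading=111, draw]
FD 15: (16.924,-9.589) -> (11.549,4.415) [heading=111, draw]
BK 8: (11.549,4.415) -> (14.416,-3.054) [heading=111, draw]
FD 7: (14.416,-3.054) -> (11.907,3.481) [heading=111, draw]
FD 9: (11.907,3.481) -> (8.682,11.883) [heading=111, draw]
Final: pos=(8.682,11.883), heading=111, 6 segment(s) drawn

Answer: 111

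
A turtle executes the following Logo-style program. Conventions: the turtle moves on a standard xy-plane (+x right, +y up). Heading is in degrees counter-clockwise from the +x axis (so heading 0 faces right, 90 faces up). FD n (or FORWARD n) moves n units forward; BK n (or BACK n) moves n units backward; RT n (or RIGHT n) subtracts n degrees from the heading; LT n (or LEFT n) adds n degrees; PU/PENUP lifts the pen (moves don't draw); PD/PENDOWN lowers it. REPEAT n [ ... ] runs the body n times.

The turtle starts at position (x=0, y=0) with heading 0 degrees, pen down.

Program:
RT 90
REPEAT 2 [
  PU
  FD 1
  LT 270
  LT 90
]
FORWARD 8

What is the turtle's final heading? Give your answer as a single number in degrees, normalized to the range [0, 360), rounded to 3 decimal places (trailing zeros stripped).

Answer: 270

Derivation:
Executing turtle program step by step:
Start: pos=(0,0), heading=0, pen down
RT 90: heading 0 -> 270
REPEAT 2 [
  -- iteration 1/2 --
  PU: pen up
  FD 1: (0,0) -> (0,-1) [heading=270, move]
  LT 270: heading 270 -> 180
  LT 90: heading 180 -> 270
  -- iteration 2/2 --
  PU: pen up
  FD 1: (0,-1) -> (0,-2) [heading=270, move]
  LT 270: heading 270 -> 180
  LT 90: heading 180 -> 270
]
FD 8: (0,-2) -> (0,-10) [heading=270, move]
Final: pos=(0,-10), heading=270, 0 segment(s) drawn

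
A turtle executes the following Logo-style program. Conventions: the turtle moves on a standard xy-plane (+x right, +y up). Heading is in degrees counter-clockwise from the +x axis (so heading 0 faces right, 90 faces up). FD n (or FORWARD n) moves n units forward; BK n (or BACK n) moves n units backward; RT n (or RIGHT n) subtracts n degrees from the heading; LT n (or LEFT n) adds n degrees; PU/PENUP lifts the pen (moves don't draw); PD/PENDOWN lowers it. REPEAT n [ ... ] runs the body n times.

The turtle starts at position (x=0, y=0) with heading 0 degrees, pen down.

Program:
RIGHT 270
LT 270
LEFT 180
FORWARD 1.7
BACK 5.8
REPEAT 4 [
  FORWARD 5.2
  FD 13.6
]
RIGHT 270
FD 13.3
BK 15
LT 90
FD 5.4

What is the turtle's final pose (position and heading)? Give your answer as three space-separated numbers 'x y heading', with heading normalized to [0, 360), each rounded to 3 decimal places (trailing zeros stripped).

Answer: -65.7 1.7 0

Derivation:
Executing turtle program step by step:
Start: pos=(0,0), heading=0, pen down
RT 270: heading 0 -> 90
LT 270: heading 90 -> 0
LT 180: heading 0 -> 180
FD 1.7: (0,0) -> (-1.7,0) [heading=180, draw]
BK 5.8: (-1.7,0) -> (4.1,0) [heading=180, draw]
REPEAT 4 [
  -- iteration 1/4 --
  FD 5.2: (4.1,0) -> (-1.1,0) [heading=180, draw]
  FD 13.6: (-1.1,0) -> (-14.7,0) [heading=180, draw]
  -- iteration 2/4 --
  FD 5.2: (-14.7,0) -> (-19.9,0) [heading=180, draw]
  FD 13.6: (-19.9,0) -> (-33.5,0) [heading=180, draw]
  -- iteration 3/4 --
  FD 5.2: (-33.5,0) -> (-38.7,0) [heading=180, draw]
  FD 13.6: (-38.7,0) -> (-52.3,0) [heading=180, draw]
  -- iteration 4/4 --
  FD 5.2: (-52.3,0) -> (-57.5,0) [heading=180, draw]
  FD 13.6: (-57.5,0) -> (-71.1,0) [heading=180, draw]
]
RT 270: heading 180 -> 270
FD 13.3: (-71.1,0) -> (-71.1,-13.3) [heading=270, draw]
BK 15: (-71.1,-13.3) -> (-71.1,1.7) [heading=270, draw]
LT 90: heading 270 -> 0
FD 5.4: (-71.1,1.7) -> (-65.7,1.7) [heading=0, draw]
Final: pos=(-65.7,1.7), heading=0, 13 segment(s) drawn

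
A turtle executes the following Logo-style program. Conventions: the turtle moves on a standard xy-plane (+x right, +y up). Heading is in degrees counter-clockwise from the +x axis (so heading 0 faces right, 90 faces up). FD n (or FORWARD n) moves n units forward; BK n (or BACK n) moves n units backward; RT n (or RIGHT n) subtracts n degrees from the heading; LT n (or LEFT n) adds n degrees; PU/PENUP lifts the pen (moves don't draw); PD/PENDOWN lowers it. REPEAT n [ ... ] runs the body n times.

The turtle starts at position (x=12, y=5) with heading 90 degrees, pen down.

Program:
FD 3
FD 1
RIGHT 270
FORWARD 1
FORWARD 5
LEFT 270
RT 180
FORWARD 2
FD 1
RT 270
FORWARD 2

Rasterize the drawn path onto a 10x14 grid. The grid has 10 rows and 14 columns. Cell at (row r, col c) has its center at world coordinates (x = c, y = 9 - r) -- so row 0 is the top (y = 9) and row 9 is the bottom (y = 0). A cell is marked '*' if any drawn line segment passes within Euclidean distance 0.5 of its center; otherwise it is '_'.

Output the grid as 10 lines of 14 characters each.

Segment 0: (12,5) -> (12,8)
Segment 1: (12,8) -> (12,9)
Segment 2: (12,9) -> (11,9)
Segment 3: (11,9) -> (6,9)
Segment 4: (6,9) -> (6,7)
Segment 5: (6,7) -> (6,6)
Segment 6: (6,6) -> (8,6)

Answer: ______*******_
______*_____*_
______*_____*_
______***___*_
____________*_
______________
______________
______________
______________
______________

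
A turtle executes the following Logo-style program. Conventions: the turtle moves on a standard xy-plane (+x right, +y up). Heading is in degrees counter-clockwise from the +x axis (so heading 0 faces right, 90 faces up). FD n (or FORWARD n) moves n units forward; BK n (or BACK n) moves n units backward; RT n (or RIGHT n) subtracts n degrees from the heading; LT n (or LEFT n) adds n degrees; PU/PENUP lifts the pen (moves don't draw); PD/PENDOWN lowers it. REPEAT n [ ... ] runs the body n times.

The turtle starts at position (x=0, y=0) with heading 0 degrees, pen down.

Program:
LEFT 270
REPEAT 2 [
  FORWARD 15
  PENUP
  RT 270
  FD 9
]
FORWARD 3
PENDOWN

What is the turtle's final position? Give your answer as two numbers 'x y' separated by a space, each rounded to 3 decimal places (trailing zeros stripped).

Executing turtle program step by step:
Start: pos=(0,0), heading=0, pen down
LT 270: heading 0 -> 270
REPEAT 2 [
  -- iteration 1/2 --
  FD 15: (0,0) -> (0,-15) [heading=270, draw]
  PU: pen up
  RT 270: heading 270 -> 0
  FD 9: (0,-15) -> (9,-15) [heading=0, move]
  -- iteration 2/2 --
  FD 15: (9,-15) -> (24,-15) [heading=0, move]
  PU: pen up
  RT 270: heading 0 -> 90
  FD 9: (24,-15) -> (24,-6) [heading=90, move]
]
FD 3: (24,-6) -> (24,-3) [heading=90, move]
PD: pen down
Final: pos=(24,-3), heading=90, 1 segment(s) drawn

Answer: 24 -3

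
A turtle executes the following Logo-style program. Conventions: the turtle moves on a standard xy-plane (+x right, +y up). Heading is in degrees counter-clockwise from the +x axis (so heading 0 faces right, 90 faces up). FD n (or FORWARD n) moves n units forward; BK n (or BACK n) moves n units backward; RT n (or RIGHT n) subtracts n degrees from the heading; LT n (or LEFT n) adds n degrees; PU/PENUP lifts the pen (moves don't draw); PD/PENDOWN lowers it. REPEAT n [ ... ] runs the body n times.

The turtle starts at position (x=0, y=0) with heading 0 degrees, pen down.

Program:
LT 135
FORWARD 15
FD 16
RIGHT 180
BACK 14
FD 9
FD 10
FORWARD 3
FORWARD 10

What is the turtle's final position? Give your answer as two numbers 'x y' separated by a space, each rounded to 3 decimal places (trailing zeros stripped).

Answer: -9.192 9.192

Derivation:
Executing turtle program step by step:
Start: pos=(0,0), heading=0, pen down
LT 135: heading 0 -> 135
FD 15: (0,0) -> (-10.607,10.607) [heading=135, draw]
FD 16: (-10.607,10.607) -> (-21.92,21.92) [heading=135, draw]
RT 180: heading 135 -> 315
BK 14: (-21.92,21.92) -> (-31.82,31.82) [heading=315, draw]
FD 9: (-31.82,31.82) -> (-25.456,25.456) [heading=315, draw]
FD 10: (-25.456,25.456) -> (-18.385,18.385) [heading=315, draw]
FD 3: (-18.385,18.385) -> (-16.263,16.263) [heading=315, draw]
FD 10: (-16.263,16.263) -> (-9.192,9.192) [heading=315, draw]
Final: pos=(-9.192,9.192), heading=315, 7 segment(s) drawn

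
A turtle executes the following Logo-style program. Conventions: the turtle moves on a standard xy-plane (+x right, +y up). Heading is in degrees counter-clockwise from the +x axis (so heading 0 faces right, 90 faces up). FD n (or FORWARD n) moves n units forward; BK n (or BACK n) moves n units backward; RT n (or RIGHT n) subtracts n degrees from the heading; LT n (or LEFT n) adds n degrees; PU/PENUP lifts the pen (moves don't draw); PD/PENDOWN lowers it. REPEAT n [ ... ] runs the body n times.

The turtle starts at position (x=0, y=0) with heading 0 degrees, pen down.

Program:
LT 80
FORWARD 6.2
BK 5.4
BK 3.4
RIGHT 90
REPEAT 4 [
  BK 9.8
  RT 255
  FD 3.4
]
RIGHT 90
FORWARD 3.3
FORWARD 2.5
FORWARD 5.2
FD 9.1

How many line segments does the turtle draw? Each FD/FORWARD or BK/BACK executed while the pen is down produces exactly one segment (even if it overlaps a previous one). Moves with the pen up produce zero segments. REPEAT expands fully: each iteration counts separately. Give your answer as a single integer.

Executing turtle program step by step:
Start: pos=(0,0), heading=0, pen down
LT 80: heading 0 -> 80
FD 6.2: (0,0) -> (1.077,6.106) [heading=80, draw]
BK 5.4: (1.077,6.106) -> (0.139,0.788) [heading=80, draw]
BK 3.4: (0.139,0.788) -> (-0.451,-2.561) [heading=80, draw]
RT 90: heading 80 -> 350
REPEAT 4 [
  -- iteration 1/4 --
  BK 9.8: (-0.451,-2.561) -> (-10.103,-0.859) [heading=350, draw]
  RT 255: heading 350 -> 95
  FD 3.4: (-10.103,-0.859) -> (-10.399,2.528) [heading=95, draw]
  -- iteration 2/4 --
  BK 9.8: (-10.399,2.528) -> (-9.545,-7.234) [heading=95, draw]
  RT 255: heading 95 -> 200
  FD 3.4: (-9.545,-7.234) -> (-12.74,-8.397) [heading=200, draw]
  -- iteration 3/4 --
  BK 9.8: (-12.74,-8.397) -> (-3.531,-5.045) [heading=200, draw]
  RT 255: heading 200 -> 305
  FD 3.4: (-3.531,-5.045) -> (-1.581,-7.831) [heading=305, draw]
  -- iteration 4/4 --
  BK 9.8: (-1.581,-7.831) -> (-7.202,0.197) [heading=305, draw]
  RT 255: heading 305 -> 50
  FD 3.4: (-7.202,0.197) -> (-5.016,2.802) [heading=50, draw]
]
RT 90: heading 50 -> 320
FD 3.3: (-5.016,2.802) -> (-2.488,0.68) [heading=320, draw]
FD 2.5: (-2.488,0.68) -> (-0.573,-0.927) [heading=320, draw]
FD 5.2: (-0.573,-0.927) -> (3.41,-4.269) [heading=320, draw]
FD 9.1: (3.41,-4.269) -> (10.381,-10.118) [heading=320, draw]
Final: pos=(10.381,-10.118), heading=320, 15 segment(s) drawn
Segments drawn: 15

Answer: 15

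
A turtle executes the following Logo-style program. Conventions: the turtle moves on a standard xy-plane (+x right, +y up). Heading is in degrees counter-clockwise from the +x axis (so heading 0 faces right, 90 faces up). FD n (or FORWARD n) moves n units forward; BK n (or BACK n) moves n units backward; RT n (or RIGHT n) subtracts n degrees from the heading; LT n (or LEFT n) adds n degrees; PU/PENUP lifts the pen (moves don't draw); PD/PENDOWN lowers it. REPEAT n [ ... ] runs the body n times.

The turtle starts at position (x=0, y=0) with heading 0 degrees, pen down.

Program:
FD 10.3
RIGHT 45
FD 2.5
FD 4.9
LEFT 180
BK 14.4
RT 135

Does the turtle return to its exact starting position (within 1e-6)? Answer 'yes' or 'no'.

Answer: no

Derivation:
Executing turtle program step by step:
Start: pos=(0,0), heading=0, pen down
FD 10.3: (0,0) -> (10.3,0) [heading=0, draw]
RT 45: heading 0 -> 315
FD 2.5: (10.3,0) -> (12.068,-1.768) [heading=315, draw]
FD 4.9: (12.068,-1.768) -> (15.533,-5.233) [heading=315, draw]
LT 180: heading 315 -> 135
BK 14.4: (15.533,-5.233) -> (25.715,-15.415) [heading=135, draw]
RT 135: heading 135 -> 0
Final: pos=(25.715,-15.415), heading=0, 4 segment(s) drawn

Start position: (0, 0)
Final position: (25.715, -15.415)
Distance = 29.981; >= 1e-6 -> NOT closed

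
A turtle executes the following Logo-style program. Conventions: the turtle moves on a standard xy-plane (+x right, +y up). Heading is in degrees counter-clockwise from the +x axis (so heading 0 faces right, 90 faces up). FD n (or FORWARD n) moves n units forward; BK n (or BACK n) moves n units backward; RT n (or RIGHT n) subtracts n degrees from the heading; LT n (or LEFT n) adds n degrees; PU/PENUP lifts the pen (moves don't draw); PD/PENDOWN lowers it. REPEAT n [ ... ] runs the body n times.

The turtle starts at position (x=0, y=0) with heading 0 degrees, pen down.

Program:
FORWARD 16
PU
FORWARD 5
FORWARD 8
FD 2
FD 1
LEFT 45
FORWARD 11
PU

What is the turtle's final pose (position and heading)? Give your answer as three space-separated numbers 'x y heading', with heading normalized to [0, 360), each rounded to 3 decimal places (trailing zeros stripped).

Executing turtle program step by step:
Start: pos=(0,0), heading=0, pen down
FD 16: (0,0) -> (16,0) [heading=0, draw]
PU: pen up
FD 5: (16,0) -> (21,0) [heading=0, move]
FD 8: (21,0) -> (29,0) [heading=0, move]
FD 2: (29,0) -> (31,0) [heading=0, move]
FD 1: (31,0) -> (32,0) [heading=0, move]
LT 45: heading 0 -> 45
FD 11: (32,0) -> (39.778,7.778) [heading=45, move]
PU: pen up
Final: pos=(39.778,7.778), heading=45, 1 segment(s) drawn

Answer: 39.778 7.778 45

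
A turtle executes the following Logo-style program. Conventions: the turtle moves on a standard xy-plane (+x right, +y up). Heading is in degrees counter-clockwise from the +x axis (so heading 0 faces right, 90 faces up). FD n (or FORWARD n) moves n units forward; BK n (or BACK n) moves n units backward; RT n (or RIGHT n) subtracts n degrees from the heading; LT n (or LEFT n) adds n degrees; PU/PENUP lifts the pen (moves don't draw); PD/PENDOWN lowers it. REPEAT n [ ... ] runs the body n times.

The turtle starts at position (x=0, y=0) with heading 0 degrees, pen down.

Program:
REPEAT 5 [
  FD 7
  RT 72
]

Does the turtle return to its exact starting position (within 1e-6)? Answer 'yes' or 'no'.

Executing turtle program step by step:
Start: pos=(0,0), heading=0, pen down
REPEAT 5 [
  -- iteration 1/5 --
  FD 7: (0,0) -> (7,0) [heading=0, draw]
  RT 72: heading 0 -> 288
  -- iteration 2/5 --
  FD 7: (7,0) -> (9.163,-6.657) [heading=288, draw]
  RT 72: heading 288 -> 216
  -- iteration 3/5 --
  FD 7: (9.163,-6.657) -> (3.5,-10.772) [heading=216, draw]
  RT 72: heading 216 -> 144
  -- iteration 4/5 --
  FD 7: (3.5,-10.772) -> (-2.163,-6.657) [heading=144, draw]
  RT 72: heading 144 -> 72
  -- iteration 5/5 --
  FD 7: (-2.163,-6.657) -> (0,0) [heading=72, draw]
  RT 72: heading 72 -> 0
]
Final: pos=(0,0), heading=0, 5 segment(s) drawn

Start position: (0, 0)
Final position: (0, 0)
Distance = 0; < 1e-6 -> CLOSED

Answer: yes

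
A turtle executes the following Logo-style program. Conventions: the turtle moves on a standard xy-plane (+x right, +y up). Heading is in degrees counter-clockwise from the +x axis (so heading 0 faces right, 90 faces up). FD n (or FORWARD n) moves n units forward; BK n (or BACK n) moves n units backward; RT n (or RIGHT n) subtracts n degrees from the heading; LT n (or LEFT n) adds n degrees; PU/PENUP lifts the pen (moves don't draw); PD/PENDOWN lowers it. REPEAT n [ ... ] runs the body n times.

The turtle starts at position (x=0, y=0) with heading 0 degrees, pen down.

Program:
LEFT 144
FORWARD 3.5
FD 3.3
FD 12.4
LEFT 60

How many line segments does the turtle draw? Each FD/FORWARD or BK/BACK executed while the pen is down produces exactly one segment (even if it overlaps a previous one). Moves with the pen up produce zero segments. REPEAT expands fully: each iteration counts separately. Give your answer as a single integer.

Executing turtle program step by step:
Start: pos=(0,0), heading=0, pen down
LT 144: heading 0 -> 144
FD 3.5: (0,0) -> (-2.832,2.057) [heading=144, draw]
FD 3.3: (-2.832,2.057) -> (-5.501,3.997) [heading=144, draw]
FD 12.4: (-5.501,3.997) -> (-15.533,11.285) [heading=144, draw]
LT 60: heading 144 -> 204
Final: pos=(-15.533,11.285), heading=204, 3 segment(s) drawn
Segments drawn: 3

Answer: 3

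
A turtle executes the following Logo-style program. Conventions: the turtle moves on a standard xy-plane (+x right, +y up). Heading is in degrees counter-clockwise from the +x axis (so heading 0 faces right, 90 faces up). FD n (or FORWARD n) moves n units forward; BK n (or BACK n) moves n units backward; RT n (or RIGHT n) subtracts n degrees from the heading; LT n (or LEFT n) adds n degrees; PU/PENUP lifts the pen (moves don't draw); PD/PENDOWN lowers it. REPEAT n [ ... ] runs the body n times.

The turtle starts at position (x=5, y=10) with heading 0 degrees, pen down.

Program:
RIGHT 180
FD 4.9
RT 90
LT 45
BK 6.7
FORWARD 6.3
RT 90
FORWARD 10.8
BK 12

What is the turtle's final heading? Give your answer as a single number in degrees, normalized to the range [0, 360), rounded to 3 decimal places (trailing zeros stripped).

Answer: 45

Derivation:
Executing turtle program step by step:
Start: pos=(5,10), heading=0, pen down
RT 180: heading 0 -> 180
FD 4.9: (5,10) -> (0.1,10) [heading=180, draw]
RT 90: heading 180 -> 90
LT 45: heading 90 -> 135
BK 6.7: (0.1,10) -> (4.838,5.262) [heading=135, draw]
FD 6.3: (4.838,5.262) -> (0.383,9.717) [heading=135, draw]
RT 90: heading 135 -> 45
FD 10.8: (0.383,9.717) -> (8.02,17.354) [heading=45, draw]
BK 12: (8.02,17.354) -> (-0.466,8.869) [heading=45, draw]
Final: pos=(-0.466,8.869), heading=45, 5 segment(s) drawn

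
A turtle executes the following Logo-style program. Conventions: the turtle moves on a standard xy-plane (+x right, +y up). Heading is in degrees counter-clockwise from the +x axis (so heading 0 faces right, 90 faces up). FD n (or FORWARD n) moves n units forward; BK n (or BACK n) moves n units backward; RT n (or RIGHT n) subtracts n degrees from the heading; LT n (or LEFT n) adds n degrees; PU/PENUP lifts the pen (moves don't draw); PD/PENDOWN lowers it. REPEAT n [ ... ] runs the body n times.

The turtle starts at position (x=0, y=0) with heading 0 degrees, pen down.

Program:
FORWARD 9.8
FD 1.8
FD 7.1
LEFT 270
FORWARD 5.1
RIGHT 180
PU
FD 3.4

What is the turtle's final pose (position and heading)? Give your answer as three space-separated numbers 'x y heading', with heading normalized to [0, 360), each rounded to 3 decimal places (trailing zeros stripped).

Executing turtle program step by step:
Start: pos=(0,0), heading=0, pen down
FD 9.8: (0,0) -> (9.8,0) [heading=0, draw]
FD 1.8: (9.8,0) -> (11.6,0) [heading=0, draw]
FD 7.1: (11.6,0) -> (18.7,0) [heading=0, draw]
LT 270: heading 0 -> 270
FD 5.1: (18.7,0) -> (18.7,-5.1) [heading=270, draw]
RT 180: heading 270 -> 90
PU: pen up
FD 3.4: (18.7,-5.1) -> (18.7,-1.7) [heading=90, move]
Final: pos=(18.7,-1.7), heading=90, 4 segment(s) drawn

Answer: 18.7 -1.7 90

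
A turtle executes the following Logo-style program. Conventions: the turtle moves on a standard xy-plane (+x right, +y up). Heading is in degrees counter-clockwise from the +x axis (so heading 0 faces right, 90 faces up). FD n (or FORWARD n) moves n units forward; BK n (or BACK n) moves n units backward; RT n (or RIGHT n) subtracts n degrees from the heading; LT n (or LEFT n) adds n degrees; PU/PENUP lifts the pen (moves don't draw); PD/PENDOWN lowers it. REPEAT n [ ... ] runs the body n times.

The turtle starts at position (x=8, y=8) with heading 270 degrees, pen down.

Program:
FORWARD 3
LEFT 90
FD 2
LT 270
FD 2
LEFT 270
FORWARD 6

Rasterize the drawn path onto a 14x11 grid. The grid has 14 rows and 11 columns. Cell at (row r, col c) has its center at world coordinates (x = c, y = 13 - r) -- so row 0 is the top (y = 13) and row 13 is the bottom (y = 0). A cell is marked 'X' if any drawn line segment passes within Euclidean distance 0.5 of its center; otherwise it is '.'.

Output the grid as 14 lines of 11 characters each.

Segment 0: (8,8) -> (8,5)
Segment 1: (8,5) -> (10,5)
Segment 2: (10,5) -> (10,3)
Segment 3: (10,3) -> (4,3)

Answer: ...........
...........
...........
...........
...........
........X..
........X..
........X..
........XXX
..........X
....XXXXXXX
...........
...........
...........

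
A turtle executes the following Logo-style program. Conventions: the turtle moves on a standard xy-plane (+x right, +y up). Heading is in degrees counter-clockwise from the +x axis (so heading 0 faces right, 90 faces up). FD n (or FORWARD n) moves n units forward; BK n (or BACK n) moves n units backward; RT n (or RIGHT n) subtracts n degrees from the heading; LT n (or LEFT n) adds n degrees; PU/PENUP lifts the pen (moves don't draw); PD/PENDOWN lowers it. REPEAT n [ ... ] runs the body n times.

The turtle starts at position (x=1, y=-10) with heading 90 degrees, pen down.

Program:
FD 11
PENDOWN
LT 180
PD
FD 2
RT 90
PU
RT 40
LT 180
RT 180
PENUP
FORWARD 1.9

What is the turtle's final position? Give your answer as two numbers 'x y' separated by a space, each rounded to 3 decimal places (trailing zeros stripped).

Answer: -0.455 0.221

Derivation:
Executing turtle program step by step:
Start: pos=(1,-10), heading=90, pen down
FD 11: (1,-10) -> (1,1) [heading=90, draw]
PD: pen down
LT 180: heading 90 -> 270
PD: pen down
FD 2: (1,1) -> (1,-1) [heading=270, draw]
RT 90: heading 270 -> 180
PU: pen up
RT 40: heading 180 -> 140
LT 180: heading 140 -> 320
RT 180: heading 320 -> 140
PU: pen up
FD 1.9: (1,-1) -> (-0.455,0.221) [heading=140, move]
Final: pos=(-0.455,0.221), heading=140, 2 segment(s) drawn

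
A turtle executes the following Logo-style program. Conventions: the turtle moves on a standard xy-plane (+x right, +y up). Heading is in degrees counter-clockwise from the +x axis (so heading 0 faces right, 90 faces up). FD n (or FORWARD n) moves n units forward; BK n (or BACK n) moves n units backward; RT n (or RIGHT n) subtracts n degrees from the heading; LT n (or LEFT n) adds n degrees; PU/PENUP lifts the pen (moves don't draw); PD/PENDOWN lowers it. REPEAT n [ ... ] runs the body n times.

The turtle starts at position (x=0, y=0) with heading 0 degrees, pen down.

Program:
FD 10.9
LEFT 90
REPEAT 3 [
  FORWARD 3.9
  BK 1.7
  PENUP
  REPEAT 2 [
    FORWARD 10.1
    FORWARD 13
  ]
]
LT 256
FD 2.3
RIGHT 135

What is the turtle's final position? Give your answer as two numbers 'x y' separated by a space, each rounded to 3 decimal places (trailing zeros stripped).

Answer: 13.132 144.644

Derivation:
Executing turtle program step by step:
Start: pos=(0,0), heading=0, pen down
FD 10.9: (0,0) -> (10.9,0) [heading=0, draw]
LT 90: heading 0 -> 90
REPEAT 3 [
  -- iteration 1/3 --
  FD 3.9: (10.9,0) -> (10.9,3.9) [heading=90, draw]
  BK 1.7: (10.9,3.9) -> (10.9,2.2) [heading=90, draw]
  PU: pen up
  REPEAT 2 [
    -- iteration 1/2 --
    FD 10.1: (10.9,2.2) -> (10.9,12.3) [heading=90, move]
    FD 13: (10.9,12.3) -> (10.9,25.3) [heading=90, move]
    -- iteration 2/2 --
    FD 10.1: (10.9,25.3) -> (10.9,35.4) [heading=90, move]
    FD 13: (10.9,35.4) -> (10.9,48.4) [heading=90, move]
  ]
  -- iteration 2/3 --
  FD 3.9: (10.9,48.4) -> (10.9,52.3) [heading=90, move]
  BK 1.7: (10.9,52.3) -> (10.9,50.6) [heading=90, move]
  PU: pen up
  REPEAT 2 [
    -- iteration 1/2 --
    FD 10.1: (10.9,50.6) -> (10.9,60.7) [heading=90, move]
    FD 13: (10.9,60.7) -> (10.9,73.7) [heading=90, move]
    -- iteration 2/2 --
    FD 10.1: (10.9,73.7) -> (10.9,83.8) [heading=90, move]
    FD 13: (10.9,83.8) -> (10.9,96.8) [heading=90, move]
  ]
  -- iteration 3/3 --
  FD 3.9: (10.9,96.8) -> (10.9,100.7) [heading=90, move]
  BK 1.7: (10.9,100.7) -> (10.9,99) [heading=90, move]
  PU: pen up
  REPEAT 2 [
    -- iteration 1/2 --
    FD 10.1: (10.9,99) -> (10.9,109.1) [heading=90, move]
    FD 13: (10.9,109.1) -> (10.9,122.1) [heading=90, move]
    -- iteration 2/2 --
    FD 10.1: (10.9,122.1) -> (10.9,132.2) [heading=90, move]
    FD 13: (10.9,132.2) -> (10.9,145.2) [heading=90, move]
  ]
]
LT 256: heading 90 -> 346
FD 2.3: (10.9,145.2) -> (13.132,144.644) [heading=346, move]
RT 135: heading 346 -> 211
Final: pos=(13.132,144.644), heading=211, 3 segment(s) drawn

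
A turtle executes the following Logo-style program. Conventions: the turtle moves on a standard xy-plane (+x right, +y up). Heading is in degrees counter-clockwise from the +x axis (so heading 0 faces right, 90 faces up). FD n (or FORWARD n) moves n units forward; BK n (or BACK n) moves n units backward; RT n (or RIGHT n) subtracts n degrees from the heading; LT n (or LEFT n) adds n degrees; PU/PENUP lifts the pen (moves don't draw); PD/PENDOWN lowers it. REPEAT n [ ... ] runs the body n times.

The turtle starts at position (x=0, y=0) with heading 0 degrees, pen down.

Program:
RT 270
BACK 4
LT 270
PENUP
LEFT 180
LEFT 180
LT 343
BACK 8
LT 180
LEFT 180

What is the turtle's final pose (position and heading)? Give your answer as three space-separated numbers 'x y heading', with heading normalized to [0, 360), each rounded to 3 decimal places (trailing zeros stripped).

Answer: -7.65 -1.661 343

Derivation:
Executing turtle program step by step:
Start: pos=(0,0), heading=0, pen down
RT 270: heading 0 -> 90
BK 4: (0,0) -> (0,-4) [heading=90, draw]
LT 270: heading 90 -> 0
PU: pen up
LT 180: heading 0 -> 180
LT 180: heading 180 -> 0
LT 343: heading 0 -> 343
BK 8: (0,-4) -> (-7.65,-1.661) [heading=343, move]
LT 180: heading 343 -> 163
LT 180: heading 163 -> 343
Final: pos=(-7.65,-1.661), heading=343, 1 segment(s) drawn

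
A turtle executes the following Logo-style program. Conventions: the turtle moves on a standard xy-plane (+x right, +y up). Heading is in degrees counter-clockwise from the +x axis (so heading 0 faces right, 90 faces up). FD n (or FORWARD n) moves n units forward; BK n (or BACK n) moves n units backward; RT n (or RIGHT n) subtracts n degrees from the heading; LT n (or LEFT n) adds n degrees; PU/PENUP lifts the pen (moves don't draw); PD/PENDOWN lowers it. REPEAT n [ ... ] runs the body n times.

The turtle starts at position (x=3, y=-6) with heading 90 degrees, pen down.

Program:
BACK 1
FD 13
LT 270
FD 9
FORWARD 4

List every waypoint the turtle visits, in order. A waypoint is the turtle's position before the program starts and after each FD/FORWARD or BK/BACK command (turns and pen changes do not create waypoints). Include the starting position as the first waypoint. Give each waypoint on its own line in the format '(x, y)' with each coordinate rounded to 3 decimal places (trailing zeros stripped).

Executing turtle program step by step:
Start: pos=(3,-6), heading=90, pen down
BK 1: (3,-6) -> (3,-7) [heading=90, draw]
FD 13: (3,-7) -> (3,6) [heading=90, draw]
LT 270: heading 90 -> 0
FD 9: (3,6) -> (12,6) [heading=0, draw]
FD 4: (12,6) -> (16,6) [heading=0, draw]
Final: pos=(16,6), heading=0, 4 segment(s) drawn
Waypoints (5 total):
(3, -6)
(3, -7)
(3, 6)
(12, 6)
(16, 6)

Answer: (3, -6)
(3, -7)
(3, 6)
(12, 6)
(16, 6)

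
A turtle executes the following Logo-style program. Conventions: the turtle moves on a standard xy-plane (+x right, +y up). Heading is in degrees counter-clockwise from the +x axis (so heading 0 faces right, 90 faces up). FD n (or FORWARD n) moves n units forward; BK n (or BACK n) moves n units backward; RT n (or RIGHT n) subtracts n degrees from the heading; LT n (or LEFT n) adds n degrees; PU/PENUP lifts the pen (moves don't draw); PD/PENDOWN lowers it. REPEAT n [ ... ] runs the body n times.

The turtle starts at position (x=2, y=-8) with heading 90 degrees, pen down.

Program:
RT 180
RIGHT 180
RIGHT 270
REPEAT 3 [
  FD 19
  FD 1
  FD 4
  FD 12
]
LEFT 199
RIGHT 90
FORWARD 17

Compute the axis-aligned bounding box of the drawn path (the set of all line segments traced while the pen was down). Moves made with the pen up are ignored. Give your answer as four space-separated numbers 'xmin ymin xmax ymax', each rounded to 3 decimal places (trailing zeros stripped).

Answer: -106 -24.074 2 -8

Derivation:
Executing turtle program step by step:
Start: pos=(2,-8), heading=90, pen down
RT 180: heading 90 -> 270
RT 180: heading 270 -> 90
RT 270: heading 90 -> 180
REPEAT 3 [
  -- iteration 1/3 --
  FD 19: (2,-8) -> (-17,-8) [heading=180, draw]
  FD 1: (-17,-8) -> (-18,-8) [heading=180, draw]
  FD 4: (-18,-8) -> (-22,-8) [heading=180, draw]
  FD 12: (-22,-8) -> (-34,-8) [heading=180, draw]
  -- iteration 2/3 --
  FD 19: (-34,-8) -> (-53,-8) [heading=180, draw]
  FD 1: (-53,-8) -> (-54,-8) [heading=180, draw]
  FD 4: (-54,-8) -> (-58,-8) [heading=180, draw]
  FD 12: (-58,-8) -> (-70,-8) [heading=180, draw]
  -- iteration 3/3 --
  FD 19: (-70,-8) -> (-89,-8) [heading=180, draw]
  FD 1: (-89,-8) -> (-90,-8) [heading=180, draw]
  FD 4: (-90,-8) -> (-94,-8) [heading=180, draw]
  FD 12: (-94,-8) -> (-106,-8) [heading=180, draw]
]
LT 199: heading 180 -> 19
RT 90: heading 19 -> 289
FD 17: (-106,-8) -> (-100.465,-24.074) [heading=289, draw]
Final: pos=(-100.465,-24.074), heading=289, 13 segment(s) drawn

Segment endpoints: x in {-106, -100.465, -94, -90, -89, -70, -58, -54, -53, -34, -22, -18, -17, 2}, y in {-24.074, -8, -8, -8, -8, -8, -8, -8, -8, -8, -8}
xmin=-106, ymin=-24.074, xmax=2, ymax=-8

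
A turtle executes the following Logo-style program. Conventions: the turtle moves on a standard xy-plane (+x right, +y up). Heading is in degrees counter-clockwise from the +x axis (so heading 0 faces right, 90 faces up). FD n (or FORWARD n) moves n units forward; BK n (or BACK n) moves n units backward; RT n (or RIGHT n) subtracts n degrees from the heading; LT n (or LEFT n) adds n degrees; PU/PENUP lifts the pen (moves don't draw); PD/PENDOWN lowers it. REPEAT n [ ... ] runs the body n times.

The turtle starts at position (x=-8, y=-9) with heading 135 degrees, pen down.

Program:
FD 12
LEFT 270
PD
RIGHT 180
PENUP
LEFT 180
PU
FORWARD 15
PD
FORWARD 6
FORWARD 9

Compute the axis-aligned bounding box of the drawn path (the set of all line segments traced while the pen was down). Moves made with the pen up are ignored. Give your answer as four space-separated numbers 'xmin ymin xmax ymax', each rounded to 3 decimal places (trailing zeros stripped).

Answer: -16.485 -9 4.728 20.698

Derivation:
Executing turtle program step by step:
Start: pos=(-8,-9), heading=135, pen down
FD 12: (-8,-9) -> (-16.485,-0.515) [heading=135, draw]
LT 270: heading 135 -> 45
PD: pen down
RT 180: heading 45 -> 225
PU: pen up
LT 180: heading 225 -> 45
PU: pen up
FD 15: (-16.485,-0.515) -> (-5.879,10.092) [heading=45, move]
PD: pen down
FD 6: (-5.879,10.092) -> (-1.636,14.335) [heading=45, draw]
FD 9: (-1.636,14.335) -> (4.728,20.698) [heading=45, draw]
Final: pos=(4.728,20.698), heading=45, 3 segment(s) drawn

Segment endpoints: x in {-16.485, -8, -5.879, -1.636, 4.728}, y in {-9, -0.515, 10.092, 14.335, 20.698}
xmin=-16.485, ymin=-9, xmax=4.728, ymax=20.698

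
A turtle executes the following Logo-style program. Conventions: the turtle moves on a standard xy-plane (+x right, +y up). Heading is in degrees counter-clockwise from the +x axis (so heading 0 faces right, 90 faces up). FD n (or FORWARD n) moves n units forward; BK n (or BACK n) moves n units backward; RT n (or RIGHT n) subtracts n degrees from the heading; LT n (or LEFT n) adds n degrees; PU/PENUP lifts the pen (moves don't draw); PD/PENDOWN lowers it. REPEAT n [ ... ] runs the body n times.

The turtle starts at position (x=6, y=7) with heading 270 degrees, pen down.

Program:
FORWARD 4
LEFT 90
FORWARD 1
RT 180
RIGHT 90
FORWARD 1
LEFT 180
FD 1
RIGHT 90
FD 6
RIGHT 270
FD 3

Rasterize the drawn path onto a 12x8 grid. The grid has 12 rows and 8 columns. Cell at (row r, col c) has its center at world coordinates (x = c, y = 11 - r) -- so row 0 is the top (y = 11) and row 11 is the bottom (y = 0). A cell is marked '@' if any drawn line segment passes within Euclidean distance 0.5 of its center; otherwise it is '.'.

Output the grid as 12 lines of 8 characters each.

Answer: ........
........
........
........
......@.
......@.
......@.
......@@
.@@@@@@@
.@......
.@......
.@......

Derivation:
Segment 0: (6,7) -> (6,3)
Segment 1: (6,3) -> (7,3)
Segment 2: (7,3) -> (7,4)
Segment 3: (7,4) -> (7,3)
Segment 4: (7,3) -> (1,3)
Segment 5: (1,3) -> (1,0)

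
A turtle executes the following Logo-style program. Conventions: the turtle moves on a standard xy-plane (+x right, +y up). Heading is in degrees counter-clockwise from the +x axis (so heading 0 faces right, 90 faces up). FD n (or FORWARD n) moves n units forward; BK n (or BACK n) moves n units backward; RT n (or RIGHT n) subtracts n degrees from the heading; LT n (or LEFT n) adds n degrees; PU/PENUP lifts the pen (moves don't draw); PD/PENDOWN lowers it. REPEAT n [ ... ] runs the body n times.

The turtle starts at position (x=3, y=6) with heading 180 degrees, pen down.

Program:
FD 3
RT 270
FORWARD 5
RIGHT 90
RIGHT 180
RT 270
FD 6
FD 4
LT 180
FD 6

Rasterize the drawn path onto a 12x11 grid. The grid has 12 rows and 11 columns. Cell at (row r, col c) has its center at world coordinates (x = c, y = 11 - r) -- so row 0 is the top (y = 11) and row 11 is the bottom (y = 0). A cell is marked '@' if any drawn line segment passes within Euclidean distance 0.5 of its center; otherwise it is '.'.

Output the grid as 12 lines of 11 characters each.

Answer: @..........
@..........
@..........
@..........
@..........
@@@@.......
@..........
@..........
@..........
@..........
@..........
...........

Derivation:
Segment 0: (3,6) -> (0,6)
Segment 1: (0,6) -> (0,1)
Segment 2: (0,1) -> (-0,7)
Segment 3: (-0,7) -> (-0,11)
Segment 4: (-0,11) -> (-0,5)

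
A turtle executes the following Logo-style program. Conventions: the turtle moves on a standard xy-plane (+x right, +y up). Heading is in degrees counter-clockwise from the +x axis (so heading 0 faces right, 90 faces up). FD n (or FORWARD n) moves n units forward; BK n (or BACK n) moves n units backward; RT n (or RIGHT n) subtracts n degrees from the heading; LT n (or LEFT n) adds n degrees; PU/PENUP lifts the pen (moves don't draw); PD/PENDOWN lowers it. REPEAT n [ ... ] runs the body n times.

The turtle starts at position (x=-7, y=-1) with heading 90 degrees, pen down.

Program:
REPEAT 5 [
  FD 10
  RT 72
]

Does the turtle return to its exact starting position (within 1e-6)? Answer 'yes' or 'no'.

Executing turtle program step by step:
Start: pos=(-7,-1), heading=90, pen down
REPEAT 5 [
  -- iteration 1/5 --
  FD 10: (-7,-1) -> (-7,9) [heading=90, draw]
  RT 72: heading 90 -> 18
  -- iteration 2/5 --
  FD 10: (-7,9) -> (2.511,12.09) [heading=18, draw]
  RT 72: heading 18 -> 306
  -- iteration 3/5 --
  FD 10: (2.511,12.09) -> (8.388,4) [heading=306, draw]
  RT 72: heading 306 -> 234
  -- iteration 4/5 --
  FD 10: (8.388,4) -> (2.511,-4.09) [heading=234, draw]
  RT 72: heading 234 -> 162
  -- iteration 5/5 --
  FD 10: (2.511,-4.09) -> (-7,-1) [heading=162, draw]
  RT 72: heading 162 -> 90
]
Final: pos=(-7,-1), heading=90, 5 segment(s) drawn

Start position: (-7, -1)
Final position: (-7, -1)
Distance = 0; < 1e-6 -> CLOSED

Answer: yes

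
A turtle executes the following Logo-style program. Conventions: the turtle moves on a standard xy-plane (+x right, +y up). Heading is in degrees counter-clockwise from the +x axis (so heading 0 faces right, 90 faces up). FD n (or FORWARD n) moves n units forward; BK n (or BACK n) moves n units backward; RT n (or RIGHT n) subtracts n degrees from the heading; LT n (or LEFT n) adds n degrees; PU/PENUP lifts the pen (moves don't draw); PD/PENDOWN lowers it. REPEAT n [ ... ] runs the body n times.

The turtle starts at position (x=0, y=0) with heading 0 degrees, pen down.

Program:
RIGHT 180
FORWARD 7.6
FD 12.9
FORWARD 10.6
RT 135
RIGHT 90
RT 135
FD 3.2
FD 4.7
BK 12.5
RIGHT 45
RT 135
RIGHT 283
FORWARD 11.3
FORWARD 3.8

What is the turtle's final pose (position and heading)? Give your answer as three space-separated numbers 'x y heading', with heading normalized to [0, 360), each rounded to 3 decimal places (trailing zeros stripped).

Executing turtle program step by step:
Start: pos=(0,0), heading=0, pen down
RT 180: heading 0 -> 180
FD 7.6: (0,0) -> (-7.6,0) [heading=180, draw]
FD 12.9: (-7.6,0) -> (-20.5,0) [heading=180, draw]
FD 10.6: (-20.5,0) -> (-31.1,0) [heading=180, draw]
RT 135: heading 180 -> 45
RT 90: heading 45 -> 315
RT 135: heading 315 -> 180
FD 3.2: (-31.1,0) -> (-34.3,0) [heading=180, draw]
FD 4.7: (-34.3,0) -> (-39,0) [heading=180, draw]
BK 12.5: (-39,0) -> (-26.5,0) [heading=180, draw]
RT 45: heading 180 -> 135
RT 135: heading 135 -> 0
RT 283: heading 0 -> 77
FD 11.3: (-26.5,0) -> (-23.958,11.01) [heading=77, draw]
FD 3.8: (-23.958,11.01) -> (-23.103,14.713) [heading=77, draw]
Final: pos=(-23.103,14.713), heading=77, 8 segment(s) drawn

Answer: -23.103 14.713 77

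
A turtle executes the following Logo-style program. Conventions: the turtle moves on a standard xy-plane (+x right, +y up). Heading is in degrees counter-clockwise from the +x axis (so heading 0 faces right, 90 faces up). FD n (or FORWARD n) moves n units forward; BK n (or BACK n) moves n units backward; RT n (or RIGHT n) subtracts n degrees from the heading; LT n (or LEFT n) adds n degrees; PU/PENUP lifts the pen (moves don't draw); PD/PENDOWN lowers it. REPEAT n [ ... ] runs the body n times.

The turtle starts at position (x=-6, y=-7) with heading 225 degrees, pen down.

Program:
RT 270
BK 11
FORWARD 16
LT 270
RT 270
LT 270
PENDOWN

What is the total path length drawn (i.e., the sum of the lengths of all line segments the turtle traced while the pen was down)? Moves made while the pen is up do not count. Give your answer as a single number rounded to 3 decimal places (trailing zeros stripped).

Answer: 27

Derivation:
Executing turtle program step by step:
Start: pos=(-6,-7), heading=225, pen down
RT 270: heading 225 -> 315
BK 11: (-6,-7) -> (-13.778,0.778) [heading=315, draw]
FD 16: (-13.778,0.778) -> (-2.464,-10.536) [heading=315, draw]
LT 270: heading 315 -> 225
RT 270: heading 225 -> 315
LT 270: heading 315 -> 225
PD: pen down
Final: pos=(-2.464,-10.536), heading=225, 2 segment(s) drawn

Segment lengths:
  seg 1: (-6,-7) -> (-13.778,0.778), length = 11
  seg 2: (-13.778,0.778) -> (-2.464,-10.536), length = 16
Total = 27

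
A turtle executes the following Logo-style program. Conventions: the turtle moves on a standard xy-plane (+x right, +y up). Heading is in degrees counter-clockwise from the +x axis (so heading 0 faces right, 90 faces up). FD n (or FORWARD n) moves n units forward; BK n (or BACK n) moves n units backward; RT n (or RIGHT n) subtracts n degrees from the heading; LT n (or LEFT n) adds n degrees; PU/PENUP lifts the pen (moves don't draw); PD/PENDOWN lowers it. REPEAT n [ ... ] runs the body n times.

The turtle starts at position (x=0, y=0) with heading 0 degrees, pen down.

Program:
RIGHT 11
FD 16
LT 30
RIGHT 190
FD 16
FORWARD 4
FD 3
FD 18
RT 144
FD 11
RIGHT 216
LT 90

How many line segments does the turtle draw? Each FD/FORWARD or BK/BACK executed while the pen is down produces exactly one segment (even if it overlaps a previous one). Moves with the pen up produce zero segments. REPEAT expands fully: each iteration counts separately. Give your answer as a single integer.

Answer: 6

Derivation:
Executing turtle program step by step:
Start: pos=(0,0), heading=0, pen down
RT 11: heading 0 -> 349
FD 16: (0,0) -> (15.706,-3.053) [heading=349, draw]
LT 30: heading 349 -> 19
RT 190: heading 19 -> 189
FD 16: (15.706,-3.053) -> (-0.097,-5.556) [heading=189, draw]
FD 4: (-0.097,-5.556) -> (-4.048,-6.182) [heading=189, draw]
FD 3: (-4.048,-6.182) -> (-7.011,-6.651) [heading=189, draw]
FD 18: (-7.011,-6.651) -> (-24.789,-9.467) [heading=189, draw]
RT 144: heading 189 -> 45
FD 11: (-24.789,-9.467) -> (-17.011,-1.689) [heading=45, draw]
RT 216: heading 45 -> 189
LT 90: heading 189 -> 279
Final: pos=(-17.011,-1.689), heading=279, 6 segment(s) drawn
Segments drawn: 6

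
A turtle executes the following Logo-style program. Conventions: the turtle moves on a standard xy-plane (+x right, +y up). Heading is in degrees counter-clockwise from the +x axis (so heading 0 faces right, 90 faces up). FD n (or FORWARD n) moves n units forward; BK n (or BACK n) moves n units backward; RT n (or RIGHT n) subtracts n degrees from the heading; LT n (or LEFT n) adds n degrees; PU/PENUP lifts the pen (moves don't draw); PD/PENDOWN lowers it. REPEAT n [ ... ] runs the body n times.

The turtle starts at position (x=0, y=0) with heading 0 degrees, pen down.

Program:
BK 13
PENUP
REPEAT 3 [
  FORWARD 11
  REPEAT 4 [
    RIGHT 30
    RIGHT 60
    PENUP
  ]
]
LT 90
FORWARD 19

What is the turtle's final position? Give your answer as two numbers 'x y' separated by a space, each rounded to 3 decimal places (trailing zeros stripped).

Answer: 20 19

Derivation:
Executing turtle program step by step:
Start: pos=(0,0), heading=0, pen down
BK 13: (0,0) -> (-13,0) [heading=0, draw]
PU: pen up
REPEAT 3 [
  -- iteration 1/3 --
  FD 11: (-13,0) -> (-2,0) [heading=0, move]
  REPEAT 4 [
    -- iteration 1/4 --
    RT 30: heading 0 -> 330
    RT 60: heading 330 -> 270
    PU: pen up
    -- iteration 2/4 --
    RT 30: heading 270 -> 240
    RT 60: heading 240 -> 180
    PU: pen up
    -- iteration 3/4 --
    RT 30: heading 180 -> 150
    RT 60: heading 150 -> 90
    PU: pen up
    -- iteration 4/4 --
    RT 30: heading 90 -> 60
    RT 60: heading 60 -> 0
    PU: pen up
  ]
  -- iteration 2/3 --
  FD 11: (-2,0) -> (9,0) [heading=0, move]
  REPEAT 4 [
    -- iteration 1/4 --
    RT 30: heading 0 -> 330
    RT 60: heading 330 -> 270
    PU: pen up
    -- iteration 2/4 --
    RT 30: heading 270 -> 240
    RT 60: heading 240 -> 180
    PU: pen up
    -- iteration 3/4 --
    RT 30: heading 180 -> 150
    RT 60: heading 150 -> 90
    PU: pen up
    -- iteration 4/4 --
    RT 30: heading 90 -> 60
    RT 60: heading 60 -> 0
    PU: pen up
  ]
  -- iteration 3/3 --
  FD 11: (9,0) -> (20,0) [heading=0, move]
  REPEAT 4 [
    -- iteration 1/4 --
    RT 30: heading 0 -> 330
    RT 60: heading 330 -> 270
    PU: pen up
    -- iteration 2/4 --
    RT 30: heading 270 -> 240
    RT 60: heading 240 -> 180
    PU: pen up
    -- iteration 3/4 --
    RT 30: heading 180 -> 150
    RT 60: heading 150 -> 90
    PU: pen up
    -- iteration 4/4 --
    RT 30: heading 90 -> 60
    RT 60: heading 60 -> 0
    PU: pen up
  ]
]
LT 90: heading 0 -> 90
FD 19: (20,0) -> (20,19) [heading=90, move]
Final: pos=(20,19), heading=90, 1 segment(s) drawn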